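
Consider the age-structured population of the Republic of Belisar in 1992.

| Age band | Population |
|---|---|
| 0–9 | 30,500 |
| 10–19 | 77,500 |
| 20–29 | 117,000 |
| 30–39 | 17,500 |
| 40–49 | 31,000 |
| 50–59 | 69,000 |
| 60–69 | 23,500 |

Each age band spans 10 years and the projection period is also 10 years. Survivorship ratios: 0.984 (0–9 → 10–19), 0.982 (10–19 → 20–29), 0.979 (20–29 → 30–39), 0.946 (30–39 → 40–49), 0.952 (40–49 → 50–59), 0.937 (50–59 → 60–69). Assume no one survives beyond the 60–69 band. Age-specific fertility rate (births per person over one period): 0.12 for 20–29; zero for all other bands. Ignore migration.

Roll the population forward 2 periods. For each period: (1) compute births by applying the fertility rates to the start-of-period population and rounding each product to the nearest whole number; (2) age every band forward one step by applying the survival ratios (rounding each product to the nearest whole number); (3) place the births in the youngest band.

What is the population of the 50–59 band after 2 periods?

15760

Numbering the bands 1..7 from youngest to oldest:
After projecting period 1:
Births: 117000 × 0.12 = 14040
Band 2: 30500 × 0.984 = 30012
Band 3: 77500 × 0.982 = 76105
Band 4: 117000 × 0.979 = 114543
Band 5: 17500 × 0.946 = 16555
Band 6: 31000 × 0.952 = 29512
Band 7: 69000 × 0.937 = 64653
Population now: 0–9=14040, 10–19=30012, 20–29=76105, 30–39=114543, 40–49=16555, 50–59=29512, 60–69=64653
After projecting period 2:
Births: 76105 × 0.12 = 9133
Band 2: 14040 × 0.984 = 13815
Band 3: 30012 × 0.982 = 29472
Band 4: 76105 × 0.979 = 74507
Band 5: 114543 × 0.946 = 108358
Band 6: 16555 × 0.952 = 15760
Band 7: 29512 × 0.937 = 27653
Population now: 0–9=9133, 10–19=13815, 20–29=29472, 30–39=74507, 40–49=108358, 50–59=15760, 60–69=27653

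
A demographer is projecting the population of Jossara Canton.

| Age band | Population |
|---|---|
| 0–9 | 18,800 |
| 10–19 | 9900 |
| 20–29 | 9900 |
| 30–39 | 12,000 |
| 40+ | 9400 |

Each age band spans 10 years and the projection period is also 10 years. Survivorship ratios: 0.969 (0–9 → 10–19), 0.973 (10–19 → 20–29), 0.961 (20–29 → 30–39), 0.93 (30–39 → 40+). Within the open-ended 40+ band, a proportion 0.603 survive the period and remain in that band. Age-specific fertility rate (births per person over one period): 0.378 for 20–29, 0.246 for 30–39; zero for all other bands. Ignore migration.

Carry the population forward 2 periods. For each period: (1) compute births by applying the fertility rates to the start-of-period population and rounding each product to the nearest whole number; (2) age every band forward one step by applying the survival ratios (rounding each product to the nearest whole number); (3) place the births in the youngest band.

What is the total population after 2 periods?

Numbering the bands 1..5 from youngest to oldest:
— Period 1 —
Births: 9900 × 0.378 = 3742 ; 12000 × 0.246 = 2952 → total 6694
Band 2: 18800 × 0.969 = 18217
Band 3: 9900 × 0.973 = 9633
Band 4: 9900 × 0.961 = 9514
Band 5: 12000 × 0.93 + 9400 × 0.603 = 11160 + 5668 = 16828
End of period: [6694, 18217, 9633, 9514, 16828]
— Period 2 —
Births: 9633 × 0.378 = 3641 ; 9514 × 0.246 = 2340 → total 5981
Band 2: 6694 × 0.969 = 6486
Band 3: 18217 × 0.973 = 17725
Band 4: 9633 × 0.961 = 9257
Band 5: 9514 × 0.93 + 16828 × 0.603 = 8848 + 10147 = 18995
End of period: [5981, 6486, 17725, 9257, 18995]
Total after period 2: 5981 + 6486 + 17725 + 9257 + 18995 = 58444

58444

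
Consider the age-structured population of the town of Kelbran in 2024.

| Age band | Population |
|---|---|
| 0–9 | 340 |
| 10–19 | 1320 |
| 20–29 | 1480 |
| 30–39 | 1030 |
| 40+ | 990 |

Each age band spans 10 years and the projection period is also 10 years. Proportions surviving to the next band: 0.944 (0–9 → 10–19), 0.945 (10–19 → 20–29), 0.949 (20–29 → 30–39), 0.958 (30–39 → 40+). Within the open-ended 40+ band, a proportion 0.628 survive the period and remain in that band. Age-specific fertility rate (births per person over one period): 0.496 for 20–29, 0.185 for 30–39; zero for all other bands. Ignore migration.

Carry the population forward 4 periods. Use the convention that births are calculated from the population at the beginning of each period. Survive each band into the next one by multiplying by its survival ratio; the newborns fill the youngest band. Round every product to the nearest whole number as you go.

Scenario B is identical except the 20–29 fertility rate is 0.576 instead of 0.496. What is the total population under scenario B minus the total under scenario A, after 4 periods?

(Bands numbered youngest = 1 to oldest = 5.)
— Period 1 —
Births: 1480 × 0.496 = 734  |  1030 × 0.185 = 191 ⇒ total 925
Band 2: 340 × 0.944 = 321
Band 3: 1320 × 0.945 = 1247
Band 4: 1480 × 0.949 = 1405
Band 5: 1030 × 0.958 + 990 × 0.628 = 987 + 622 = 1609
End of period: [925, 321, 1247, 1405, 1609]
— Period 2 —
Births: 1247 × 0.496 = 619  |  1405 × 0.185 = 260 ⇒ total 879
Band 2: 925 × 0.944 = 873
Band 3: 321 × 0.945 = 303
Band 4: 1247 × 0.949 = 1183
Band 5: 1405 × 0.958 + 1609 × 0.628 = 1346 + 1010 = 2356
End of period: [879, 873, 303, 1183, 2356]
— Period 3 —
Births: 303 × 0.496 = 150  |  1183 × 0.185 = 219 ⇒ total 369
Band 2: 879 × 0.944 = 830
Band 3: 873 × 0.945 = 825
Band 4: 303 × 0.949 = 288
Band 5: 1183 × 0.958 + 2356 × 0.628 = 1133 + 1480 = 2613
End of period: [369, 830, 825, 288, 2613]
— Period 4 —
Births: 825 × 0.496 = 409  |  288 × 0.185 = 53 ⇒ total 462
Band 2: 369 × 0.944 = 348
Band 3: 830 × 0.945 = 784
Band 4: 825 × 0.949 = 783
Band 5: 288 × 0.958 + 2613 × 0.628 = 276 + 1641 = 1917
End of period: [462, 348, 784, 783, 1917]
Scenario A total after 4 periods: 4294
Scenario B projection —
— Period 1 —
Births: 1480 × 0.576 = 852  |  1030 × 0.185 = 191 ⇒ total 1043
Band 2: 340 × 0.944 = 321
Band 3: 1320 × 0.945 = 1247
Band 4: 1480 × 0.949 = 1405
Band 5: 1030 × 0.958 + 990 × 0.628 = 987 + 622 = 1609
End of period: [1043, 321, 1247, 1405, 1609]
— Period 2 —
Births: 1247 × 0.576 = 718  |  1405 × 0.185 = 260 ⇒ total 978
Band 2: 1043 × 0.944 = 985
Band 3: 321 × 0.945 = 303
Band 4: 1247 × 0.949 = 1183
Band 5: 1405 × 0.958 + 1609 × 0.628 = 1346 + 1010 = 2356
End of period: [978, 985, 303, 1183, 2356]
— Period 3 —
Births: 303 × 0.576 = 175  |  1183 × 0.185 = 219 ⇒ total 394
Band 2: 978 × 0.944 = 923
Band 3: 985 × 0.945 = 931
Band 4: 303 × 0.949 = 288
Band 5: 1183 × 0.958 + 2356 × 0.628 = 1133 + 1480 = 2613
End of period: [394, 923, 931, 288, 2613]
— Period 4 —
Births: 931 × 0.576 = 536  |  288 × 0.185 = 53 ⇒ total 589
Band 2: 394 × 0.944 = 372
Band 3: 923 × 0.945 = 872
Band 4: 931 × 0.949 = 884
Band 5: 288 × 0.958 + 2613 × 0.628 = 276 + 1641 = 1917
End of period: [589, 372, 872, 884, 1917]
Scenario B total after 4 periods: 4634
Difference B − A = 4634 − 4294 = 340

340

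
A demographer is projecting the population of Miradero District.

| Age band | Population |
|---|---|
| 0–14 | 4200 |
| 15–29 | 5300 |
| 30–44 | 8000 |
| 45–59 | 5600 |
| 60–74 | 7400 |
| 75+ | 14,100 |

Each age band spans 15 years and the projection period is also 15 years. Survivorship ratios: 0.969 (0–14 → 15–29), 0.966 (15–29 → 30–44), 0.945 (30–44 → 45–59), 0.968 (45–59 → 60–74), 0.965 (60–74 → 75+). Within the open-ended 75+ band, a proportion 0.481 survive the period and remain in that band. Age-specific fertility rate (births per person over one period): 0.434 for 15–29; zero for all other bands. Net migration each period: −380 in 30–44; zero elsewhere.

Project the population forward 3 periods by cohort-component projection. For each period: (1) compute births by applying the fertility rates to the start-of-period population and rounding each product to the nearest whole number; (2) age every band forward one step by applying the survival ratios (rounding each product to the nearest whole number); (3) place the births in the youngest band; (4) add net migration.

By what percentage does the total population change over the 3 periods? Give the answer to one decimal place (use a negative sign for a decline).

-44.1

— Period 1 —
Births: 5300 * 0.434 = 2300
15–29: 4200 * 0.969 = 4070
30–44: 5300 * 0.966 = 5120
45–59: 8000 * 0.945 = 7560
60–74: 5600 * 0.968 = 5421
75+: 7400 * 0.965 + 14100 * 0.481 = 7141 + 6782 = 13923
Net migration: 30–44 − 380 → 4740
→ [2300, 4070, 4740, 7560, 5421, 13923]
— Period 2 —
Births: 4070 * 0.434 = 1766
15–29: 2300 * 0.969 = 2229
30–44: 4070 * 0.966 = 3932
45–59: 4740 * 0.945 = 4479
60–74: 7560 * 0.968 = 7318
75+: 5421 * 0.965 + 13923 * 0.481 = 5231 + 6697 = 11928
Net migration: 30–44 − 380 → 3552
→ [1766, 2229, 3552, 4479, 7318, 11928]
— Period 3 —
Births: 2229 * 0.434 = 967
15–29: 1766 * 0.969 = 1711
30–44: 2229 * 0.966 = 2153
45–59: 3552 * 0.945 = 3357
60–74: 4479 * 0.968 = 4336
75+: 7318 * 0.965 + 11928 * 0.481 = 7062 + 5737 = 12799
Net migration: 30–44 − 380 → 1773
→ [967, 1711, 1773, 3357, 4336, 12799]
Total: 44600 → 24943; change = -19657; percentage change = -44.1%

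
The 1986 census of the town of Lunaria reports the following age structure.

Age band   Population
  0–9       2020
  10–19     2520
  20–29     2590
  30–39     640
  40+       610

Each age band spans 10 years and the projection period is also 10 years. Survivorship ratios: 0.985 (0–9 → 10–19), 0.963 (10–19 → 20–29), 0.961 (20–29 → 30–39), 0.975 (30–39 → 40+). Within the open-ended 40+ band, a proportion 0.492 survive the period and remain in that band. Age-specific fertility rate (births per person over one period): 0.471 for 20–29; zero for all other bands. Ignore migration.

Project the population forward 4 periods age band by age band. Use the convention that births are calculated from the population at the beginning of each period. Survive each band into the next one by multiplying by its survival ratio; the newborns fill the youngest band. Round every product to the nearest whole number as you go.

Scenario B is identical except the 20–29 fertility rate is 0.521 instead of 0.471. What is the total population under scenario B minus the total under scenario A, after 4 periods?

449

Period 1:
Births: 2590 * 0.471 = 1220
10–19: 2020 * 0.985 = 1990
20–29: 2520 * 0.963 = 2427
30–39: 2590 * 0.961 = 2489
40+: 640 * 0.975 + 610 * 0.492 = 624 + 300 = 924
Population now: 0–9=1220, 10–19=1990, 20–29=2427, 30–39=2489, 40+=924
Period 2:
Births: 2427 * 0.471 = 1143
10–19: 1220 * 0.985 = 1202
20–29: 1990 * 0.963 = 1916
30–39: 2427 * 0.961 = 2332
40+: 2489 * 0.975 + 924 * 0.492 = 2427 + 455 = 2882
Population now: 0–9=1143, 10–19=1202, 20–29=1916, 30–39=2332, 40+=2882
Period 3:
Births: 1916 * 0.471 = 902
10–19: 1143 * 0.985 = 1126
20–29: 1202 * 0.963 = 1158
30–39: 1916 * 0.961 = 1841
40+: 2332 * 0.975 + 2882 * 0.492 = 2274 + 1418 = 3692
Population now: 0–9=902, 10–19=1126, 20–29=1158, 30–39=1841, 40+=3692
Period 4:
Births: 1158 * 0.471 = 545
10–19: 902 * 0.985 = 888
20–29: 1126 * 0.963 = 1084
30–39: 1158 * 0.961 = 1113
40+: 1841 * 0.975 + 3692 * 0.492 = 1795 + 1816 = 3611
Population now: 0–9=545, 10–19=888, 20–29=1084, 30–39=1113, 40+=3611
Scenario A total after 4 periods: 7241
Scenario B projection —
Period 1:
Births: 2590 * 0.521 = 1349
10–19: 2020 * 0.985 = 1990
20–29: 2520 * 0.963 = 2427
30–39: 2590 * 0.961 = 2489
40+: 640 * 0.975 + 610 * 0.492 = 624 + 300 = 924
Population now: 0–9=1349, 10–19=1990, 20–29=2427, 30–39=2489, 40+=924
Period 2:
Births: 2427 * 0.521 = 1264
10–19: 1349 * 0.985 = 1329
20–29: 1990 * 0.963 = 1916
30–39: 2427 * 0.961 = 2332
40+: 2489 * 0.975 + 924 * 0.492 = 2427 + 455 = 2882
Population now: 0–9=1264, 10–19=1329, 20–29=1916, 30–39=2332, 40+=2882
Period 3:
Births: 1916 * 0.521 = 998
10–19: 1264 * 0.985 = 1245
20–29: 1329 * 0.963 = 1280
30–39: 1916 * 0.961 = 1841
40+: 2332 * 0.975 + 2882 * 0.492 = 2274 + 1418 = 3692
Population now: 0–9=998, 10–19=1245, 20–29=1280, 30–39=1841, 40+=3692
Period 4:
Births: 1280 * 0.521 = 667
10–19: 998 * 0.985 = 983
20–29: 1245 * 0.963 = 1199
30–39: 1280 * 0.961 = 1230
40+: 1841 * 0.975 + 3692 * 0.492 = 1795 + 1816 = 3611
Population now: 0–9=667, 10–19=983, 20–29=1199, 30–39=1230, 40+=3611
Scenario B total after 4 periods: 7690
Difference B − A = 7690 − 7241 = 449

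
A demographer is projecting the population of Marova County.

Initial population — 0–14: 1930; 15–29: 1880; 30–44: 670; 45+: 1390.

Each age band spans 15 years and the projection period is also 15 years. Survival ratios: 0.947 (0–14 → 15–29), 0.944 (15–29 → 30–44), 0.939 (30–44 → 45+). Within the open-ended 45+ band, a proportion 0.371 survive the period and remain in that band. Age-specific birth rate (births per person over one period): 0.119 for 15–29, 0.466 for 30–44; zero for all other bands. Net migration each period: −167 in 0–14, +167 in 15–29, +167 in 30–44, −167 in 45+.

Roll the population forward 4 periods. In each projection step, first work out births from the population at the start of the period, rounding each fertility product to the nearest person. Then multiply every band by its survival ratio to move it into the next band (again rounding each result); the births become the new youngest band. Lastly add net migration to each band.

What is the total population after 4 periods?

Call the bands 1 to 4, youngest first.
[period 1]
Births: 1880 * 0.119 = 224, 670 * 0.466 = 312 ⇒ total 536
Band 2: 1930 * 0.947 = 1828
Band 3: 1880 * 0.944 = 1775
Band 4: 670 * 0.939 + 1390 * 0.371 = 629 + 516 = 1145
Net migration: Band 1 − 167 → 369; Band 2 + 167 → 1995; Band 3 + 167 → 1942; Band 4 − 167 → 978
→ [369, 1995, 1942, 978]
[period 2]
Births: 1995 * 0.119 = 237, 1942 * 0.466 = 905 ⇒ total 1142
Band 2: 369 * 0.947 = 349
Band 3: 1995 * 0.944 = 1883
Band 4: 1942 * 0.939 + 978 * 0.371 = 1824 + 363 = 2187
Net migration: Band 1 − 167 → 975; Band 2 + 167 → 516; Band 3 + 167 → 2050; Band 4 − 167 → 2020
→ [975, 516, 2050, 2020]
[period 3]
Births: 516 * 0.119 = 61, 2050 * 0.466 = 955 ⇒ total 1016
Band 2: 975 * 0.947 = 923
Band 3: 516 * 0.944 = 487
Band 4: 2050 * 0.939 + 2020 * 0.371 = 1925 + 749 = 2674
Net migration: Band 1 − 167 → 849; Band 2 + 167 → 1090; Band 3 + 167 → 654; Band 4 − 167 → 2507
→ [849, 1090, 654, 2507]
[period 4]
Births: 1090 * 0.119 = 130, 654 * 0.466 = 305 ⇒ total 435
Band 2: 849 * 0.947 = 804
Band 3: 1090 * 0.944 = 1029
Band 4: 654 * 0.939 + 2507 * 0.371 = 614 + 930 = 1544
Net migration: Band 1 − 167 → 268; Band 2 + 167 → 971; Band 3 + 167 → 1196; Band 4 − 167 → 1377
→ [268, 971, 1196, 1377]
Total after period 4: 268 + 971 + 1196 + 1377 = 3812

3812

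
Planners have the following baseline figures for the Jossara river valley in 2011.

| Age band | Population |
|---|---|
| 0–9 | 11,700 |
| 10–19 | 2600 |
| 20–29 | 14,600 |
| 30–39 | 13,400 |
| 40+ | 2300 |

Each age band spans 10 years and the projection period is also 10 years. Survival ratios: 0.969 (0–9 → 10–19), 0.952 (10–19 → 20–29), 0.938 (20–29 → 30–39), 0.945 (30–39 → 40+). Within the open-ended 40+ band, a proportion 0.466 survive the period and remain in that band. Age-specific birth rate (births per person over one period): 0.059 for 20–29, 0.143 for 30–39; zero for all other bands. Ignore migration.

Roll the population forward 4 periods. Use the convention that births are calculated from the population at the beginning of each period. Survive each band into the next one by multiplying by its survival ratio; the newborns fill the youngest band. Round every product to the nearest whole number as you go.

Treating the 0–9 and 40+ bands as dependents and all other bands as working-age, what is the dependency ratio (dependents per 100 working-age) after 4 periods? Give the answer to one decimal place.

310.2

Numbering the bands 1..5 from youngest to oldest:
[period 1]
Births: 14600 × 0.059 = 861, 13400 × 0.143 = 1916 → total 2777
Band 2: 11700 × 0.969 = 11337
Band 3: 2600 × 0.952 = 2475
Band 4: 14600 × 0.938 = 13695
Band 5: 13400 × 0.945 + 2300 × 0.466 = 12663 + 1072 = 13735
End of period: [2777, 11337, 2475, 13695, 13735]
[period 2]
Births: 2475 × 0.059 = 146, 13695 × 0.143 = 1958 → total 2104
Band 2: 2777 × 0.969 = 2691
Band 3: 11337 × 0.952 = 10793
Band 4: 2475 × 0.938 = 2322
Band 5: 13695 × 0.945 + 13735 × 0.466 = 12942 + 6401 = 19343
End of period: [2104, 2691, 10793, 2322, 19343]
[period 3]
Births: 10793 × 0.059 = 637, 2322 × 0.143 = 332 → total 969
Band 2: 2104 × 0.969 = 2039
Band 3: 2691 × 0.952 = 2562
Band 4: 10793 × 0.938 = 10124
Band 5: 2322 × 0.945 + 19343 × 0.466 = 2194 + 9014 = 11208
End of period: [969, 2039, 2562, 10124, 11208]
[period 4]
Births: 2562 × 0.059 = 151, 10124 × 0.143 = 1448 → total 1599
Band 2: 969 × 0.969 = 939
Band 3: 2039 × 0.952 = 1941
Band 4: 2562 × 0.938 = 2403
Band 5: 10124 × 0.945 + 11208 × 0.466 = 9567 + 5223 = 14790
End of period: [1599, 939, 1941, 2403, 14790]
Dependents (band 0–9 + band 40+) = 1599 + 14790 = 16389; working-age = 5283; ratio = 16389/5283 × 100 = 310.2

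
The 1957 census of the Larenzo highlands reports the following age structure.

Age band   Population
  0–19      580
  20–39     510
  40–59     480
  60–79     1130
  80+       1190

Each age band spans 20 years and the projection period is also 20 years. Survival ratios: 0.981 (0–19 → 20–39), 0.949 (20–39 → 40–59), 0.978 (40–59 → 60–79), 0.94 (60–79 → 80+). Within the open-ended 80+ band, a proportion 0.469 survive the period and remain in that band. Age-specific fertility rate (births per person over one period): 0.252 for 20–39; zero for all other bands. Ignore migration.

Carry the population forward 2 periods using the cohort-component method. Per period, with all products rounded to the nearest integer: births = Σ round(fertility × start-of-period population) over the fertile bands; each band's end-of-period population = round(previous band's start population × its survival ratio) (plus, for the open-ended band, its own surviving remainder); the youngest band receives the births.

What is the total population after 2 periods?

2484

Numbering the bands 1..5 from youngest to oldest:
Period 1.
Births: 510 × 0.252 = 129
Band 2: 580 × 0.981 = 569
Band 3: 510 × 0.949 = 484
Band 4: 480 × 0.978 = 469
Band 5: 1130 × 0.94 + 1190 × 0.469 = 1062 + 558 = 1620
→ [129, 569, 484, 469, 1620]
Period 2.
Births: 569 × 0.252 = 143
Band 2: 129 × 0.981 = 127
Band 3: 569 × 0.949 = 540
Band 4: 484 × 0.978 = 473
Band 5: 469 × 0.94 + 1620 × 0.469 = 441 + 760 = 1201
→ [143, 127, 540, 473, 1201]
Total after period 2: 143 + 127 + 540 + 473 + 1201 = 2484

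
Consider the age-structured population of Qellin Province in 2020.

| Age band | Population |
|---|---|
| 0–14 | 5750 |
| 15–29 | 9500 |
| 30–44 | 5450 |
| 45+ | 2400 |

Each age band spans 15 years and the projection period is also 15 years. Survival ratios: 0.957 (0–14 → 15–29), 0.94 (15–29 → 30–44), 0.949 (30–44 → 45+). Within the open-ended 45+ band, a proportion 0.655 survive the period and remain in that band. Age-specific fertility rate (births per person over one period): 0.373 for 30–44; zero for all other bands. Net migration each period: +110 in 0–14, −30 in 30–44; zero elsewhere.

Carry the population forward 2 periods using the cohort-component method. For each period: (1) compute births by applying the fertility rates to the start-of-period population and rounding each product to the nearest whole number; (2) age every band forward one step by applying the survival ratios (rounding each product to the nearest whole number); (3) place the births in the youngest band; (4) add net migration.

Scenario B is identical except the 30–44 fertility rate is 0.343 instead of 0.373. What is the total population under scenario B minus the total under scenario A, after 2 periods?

-424

Numbering the bands 1..4 from youngest to oldest:
Period 1.
Births: 5450 × 0.373 = 2033
Band 2: 5750 × 0.957 = 5503
Band 3: 9500 × 0.94 = 8930
Band 4: 5450 × 0.949 + 2400 × 0.655 = 5172 + 1572 = 6744
Net migration: Band 1 + 110 → 2143; Band 3 − 30 → 8900
Giving 2143 / 5503 / 8900 / 6744.
Period 2.
Births: 8900 × 0.373 = 3320
Band 2: 2143 × 0.957 = 2051
Band 3: 5503 × 0.94 = 5173
Band 4: 8900 × 0.949 + 6744 × 0.655 = 8446 + 4417 = 12863
Net migration: Band 1 + 110 → 3430; Band 3 − 30 → 5143
Giving 3430 / 2051 / 5143 / 12863.
Scenario A total after 2 periods: 23487
Scenario B projection —
Period 1.
Births: 5450 × 0.343 = 1869
Band 2: 5750 × 0.957 = 5503
Band 3: 9500 × 0.94 = 8930
Band 4: 5450 × 0.949 + 2400 × 0.655 = 5172 + 1572 = 6744
Net migration: Band 1 + 110 → 1979; Band 3 − 30 → 8900
Giving 1979 / 5503 / 8900 / 6744.
Period 2.
Births: 8900 × 0.343 = 3053
Band 2: 1979 × 0.957 = 1894
Band 3: 5503 × 0.94 = 5173
Band 4: 8900 × 0.949 + 6744 × 0.655 = 8446 + 4417 = 12863
Net migration: Band 1 + 110 → 3163; Band 3 − 30 → 5143
Giving 3163 / 1894 / 5143 / 12863.
Scenario B total after 2 periods: 23063
Difference B − A = 23063 − 23487 = -424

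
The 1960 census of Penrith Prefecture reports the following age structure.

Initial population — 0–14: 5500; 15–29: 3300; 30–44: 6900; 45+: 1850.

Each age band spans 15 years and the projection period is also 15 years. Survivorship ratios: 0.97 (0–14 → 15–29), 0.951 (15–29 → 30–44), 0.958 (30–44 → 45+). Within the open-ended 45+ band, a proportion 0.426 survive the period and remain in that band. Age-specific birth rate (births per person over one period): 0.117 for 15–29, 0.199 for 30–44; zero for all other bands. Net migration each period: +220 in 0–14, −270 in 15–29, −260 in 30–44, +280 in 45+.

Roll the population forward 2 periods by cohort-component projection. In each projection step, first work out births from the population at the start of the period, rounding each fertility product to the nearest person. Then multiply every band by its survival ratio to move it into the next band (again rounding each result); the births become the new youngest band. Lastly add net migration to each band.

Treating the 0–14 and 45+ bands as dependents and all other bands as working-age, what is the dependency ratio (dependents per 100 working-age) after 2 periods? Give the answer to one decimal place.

After projecting period 1:
Births: 3300 × 0.117 = 386  |  6900 × 0.199 = 1373 — total 1759
15–29: 5500 × 0.97 = 5335
30–44: 3300 × 0.951 = 3138
45+: 6900 × 0.958 + 1850 × 0.426 = 6610 + 788 = 7398
Net migration: 0–14 + 220 → 1979; 15–29 − 270 → 5065; 30–44 − 260 → 2878; 45+ + 280 → 7678
End of period: [1979, 5065, 2878, 7678]
After projecting period 2:
Births: 5065 × 0.117 = 593  |  2878 × 0.199 = 573 — total 1166
15–29: 1979 × 0.97 = 1920
30–44: 5065 × 0.951 = 4817
45+: 2878 × 0.958 + 7678 × 0.426 = 2757 + 3271 = 6028
Net migration: 0–14 + 220 → 1386; 15–29 − 270 → 1650; 30–44 − 260 → 4557; 45+ + 280 → 6308
End of period: [1386, 1650, 4557, 6308]
Dependents (band 0–14 + band 45+) = 1386 + 6308 = 7694; working-age = 6207; ratio = 7694/6207 × 100 = 124.0

124.0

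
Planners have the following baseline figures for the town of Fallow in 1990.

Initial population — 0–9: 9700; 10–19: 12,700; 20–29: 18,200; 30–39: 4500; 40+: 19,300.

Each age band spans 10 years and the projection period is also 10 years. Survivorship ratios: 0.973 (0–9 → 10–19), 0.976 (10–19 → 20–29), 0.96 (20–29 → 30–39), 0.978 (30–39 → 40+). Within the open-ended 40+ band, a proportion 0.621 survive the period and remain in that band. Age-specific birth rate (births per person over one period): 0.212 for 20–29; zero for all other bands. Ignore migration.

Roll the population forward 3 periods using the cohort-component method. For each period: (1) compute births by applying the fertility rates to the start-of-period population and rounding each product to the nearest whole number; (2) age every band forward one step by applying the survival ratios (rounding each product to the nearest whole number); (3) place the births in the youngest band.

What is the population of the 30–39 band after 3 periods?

[period 1]
Births: 18200 × 0.212 = 3858
10–19: 9700 × 0.973 = 9438
20–29: 12700 × 0.976 = 12395
30–39: 18200 × 0.96 = 17472
40+: 4500 × 0.978 + 19300 × 0.621 = 4401 + 11985 = 16386
→ [3858, 9438, 12395, 17472, 16386]
[period 2]
Births: 12395 × 0.212 = 2628
10–19: 3858 × 0.973 = 3754
20–29: 9438 × 0.976 = 9211
30–39: 12395 × 0.96 = 11899
40+: 17472 × 0.978 + 16386 × 0.621 = 17088 + 10176 = 27264
→ [2628, 3754, 9211, 11899, 27264]
[period 3]
Births: 9211 × 0.212 = 1953
10–19: 2628 × 0.973 = 2557
20–29: 3754 × 0.976 = 3664
30–39: 9211 × 0.96 = 8843
40+: 11899 × 0.978 + 27264 × 0.621 = 11637 + 16931 = 28568
→ [1953, 2557, 3664, 8843, 28568]

8843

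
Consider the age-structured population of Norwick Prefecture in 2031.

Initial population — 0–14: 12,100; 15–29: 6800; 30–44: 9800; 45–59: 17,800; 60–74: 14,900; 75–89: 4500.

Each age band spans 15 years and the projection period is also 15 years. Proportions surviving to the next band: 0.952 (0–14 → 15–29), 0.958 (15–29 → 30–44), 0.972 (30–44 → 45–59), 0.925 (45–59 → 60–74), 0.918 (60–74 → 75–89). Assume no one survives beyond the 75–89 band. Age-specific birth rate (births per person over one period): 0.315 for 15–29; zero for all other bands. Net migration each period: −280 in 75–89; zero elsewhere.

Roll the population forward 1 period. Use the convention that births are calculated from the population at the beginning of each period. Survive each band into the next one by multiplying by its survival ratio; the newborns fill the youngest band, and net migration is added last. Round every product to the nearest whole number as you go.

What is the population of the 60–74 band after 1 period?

16465

(Groups numbered youngest = 1 to oldest = 6.)
— Period 1 —
Births: 6800 × 0.315 = 2142
Group 2: 12100 × 0.952 = 11519
Group 3: 6800 × 0.958 = 6514
Group 4: 9800 × 0.972 = 9526
Group 5: 17800 × 0.925 = 16465
Group 6: 14900 × 0.918 = 13678
Net migration: Group 6 − 280 → 13398
Giving 2142 / 11519 / 6514 / 9526 / 16465 / 13398.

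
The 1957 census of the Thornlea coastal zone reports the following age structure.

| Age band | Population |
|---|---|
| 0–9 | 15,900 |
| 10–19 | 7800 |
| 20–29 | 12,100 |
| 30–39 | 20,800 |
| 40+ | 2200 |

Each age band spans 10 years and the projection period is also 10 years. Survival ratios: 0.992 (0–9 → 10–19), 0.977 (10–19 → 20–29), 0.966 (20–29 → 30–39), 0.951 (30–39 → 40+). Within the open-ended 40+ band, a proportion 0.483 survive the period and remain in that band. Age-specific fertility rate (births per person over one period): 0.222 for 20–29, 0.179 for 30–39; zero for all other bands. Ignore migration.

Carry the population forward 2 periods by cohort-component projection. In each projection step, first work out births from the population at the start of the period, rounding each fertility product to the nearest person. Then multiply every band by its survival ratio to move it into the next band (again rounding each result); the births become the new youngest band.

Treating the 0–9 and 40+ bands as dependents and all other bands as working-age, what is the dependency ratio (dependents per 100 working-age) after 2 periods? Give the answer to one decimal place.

Let group 1 be 0–9 through group 5 = 40+.
— Period 1 —
Births: 12100 × 0.222 = 2686 ; 20800 × 0.179 = 3723 → total 6409
Group 2: 15900 × 0.992 = 15773
Group 3: 7800 × 0.977 = 7621
Group 4: 12100 × 0.966 = 11689
Group 5: 20800 × 0.951 + 2200 × 0.483 = 19781 + 1063 = 20844
Giving 6409 / 15773 / 7621 / 11689 / 20844.
— Period 2 —
Births: 7621 × 0.222 = 1692 ; 11689 × 0.179 = 2092 → total 3784
Group 2: 6409 × 0.992 = 6358
Group 3: 15773 × 0.977 = 15410
Group 4: 7621 × 0.966 = 7362
Group 5: 11689 × 0.951 + 20844 × 0.483 = 11116 + 10068 = 21184
Giving 3784 / 6358 / 15410 / 7362 / 21184.
Dependents (band 0–9 + band 40+) = 3784 + 21184 = 24968; working-age = 29130; ratio = 24968/29130 × 100 = 85.7

85.7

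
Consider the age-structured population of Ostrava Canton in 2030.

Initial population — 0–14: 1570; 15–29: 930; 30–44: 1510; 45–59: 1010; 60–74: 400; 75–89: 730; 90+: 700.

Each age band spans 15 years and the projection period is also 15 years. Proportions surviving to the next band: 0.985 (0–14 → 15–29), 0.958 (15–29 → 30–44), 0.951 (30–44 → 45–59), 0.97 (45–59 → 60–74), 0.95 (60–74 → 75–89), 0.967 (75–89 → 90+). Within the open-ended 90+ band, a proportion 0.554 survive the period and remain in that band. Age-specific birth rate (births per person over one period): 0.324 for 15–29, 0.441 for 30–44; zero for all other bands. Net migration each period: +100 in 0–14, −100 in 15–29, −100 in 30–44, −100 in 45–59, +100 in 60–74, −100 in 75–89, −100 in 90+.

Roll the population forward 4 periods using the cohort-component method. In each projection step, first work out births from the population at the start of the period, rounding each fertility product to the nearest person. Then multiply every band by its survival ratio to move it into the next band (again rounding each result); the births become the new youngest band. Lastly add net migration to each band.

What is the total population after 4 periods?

6450

Call the groups 1 to 7, youngest first.
— Period 1 —
Births: 930 × 0.324 = 301 ; 1510 × 0.441 = 666 → total 967
Group 2: 1570 × 0.985 = 1546
Group 3: 930 × 0.958 = 891
Group 4: 1510 × 0.951 = 1436
Group 5: 1010 × 0.97 = 980
Group 6: 400 × 0.95 = 380
Group 7: 730 × 0.967 + 700 × 0.554 = 706 + 388 = 1094
Net migration: Group 1 + 100 → 1067; Group 2 − 100 → 1446; Group 3 − 100 → 791; Group 4 − 100 → 1336; Group 5 + 100 → 1080; Group 6 − 100 → 280; Group 7 − 100 → 994
→ [1067, 1446, 791, 1336, 1080, 280, 994]
— Period 2 —
Births: 1446 × 0.324 = 469 ; 791 × 0.441 = 349 → total 818
Group 2: 1067 × 0.985 = 1051
Group 3: 1446 × 0.958 = 1385
Group 4: 791 × 0.951 = 752
Group 5: 1336 × 0.97 = 1296
Group 6: 1080 × 0.95 = 1026
Group 7: 280 × 0.967 + 994 × 0.554 = 271 + 551 = 822
Net migration: Group 1 + 100 → 918; Group 2 − 100 → 951; Group 3 − 100 → 1285; Group 4 − 100 → 652; Group 5 + 100 → 1396; Group 6 − 100 → 926; Group 7 − 100 → 722
→ [918, 951, 1285, 652, 1396, 926, 722]
— Period 3 —
Births: 951 × 0.324 = 308 ; 1285 × 0.441 = 567 → total 875
Group 2: 918 × 0.985 = 904
Group 3: 951 × 0.958 = 911
Group 4: 1285 × 0.951 = 1222
Group 5: 652 × 0.97 = 632
Group 6: 1396 × 0.95 = 1326
Group 7: 926 × 0.967 + 722 × 0.554 = 895 + 400 = 1295
Net migration: Group 1 + 100 → 975; Group 2 − 100 → 804; Group 3 − 100 → 811; Group 4 − 100 → 1122; Group 5 + 100 → 732; Group 6 − 100 → 1226; Group 7 − 100 → 1195
→ [975, 804, 811, 1122, 732, 1226, 1195]
— Period 4 —
Births: 804 × 0.324 = 260 ; 811 × 0.441 = 358 → total 618
Group 2: 975 × 0.985 = 960
Group 3: 804 × 0.958 = 770
Group 4: 811 × 0.951 = 771
Group 5: 1122 × 0.97 = 1088
Group 6: 732 × 0.95 = 695
Group 7: 1226 × 0.967 + 1195 × 0.554 = 1186 + 662 = 1848
Net migration: Group 1 + 100 → 718; Group 2 − 100 → 860; Group 3 − 100 → 670; Group 4 − 100 → 671; Group 5 + 100 → 1188; Group 6 − 100 → 595; Group 7 − 100 → 1748
→ [718, 860, 670, 671, 1188, 595, 1748]
Total after period 4: 718 + 860 + 670 + 671 + 1188 + 595 + 1748 = 6450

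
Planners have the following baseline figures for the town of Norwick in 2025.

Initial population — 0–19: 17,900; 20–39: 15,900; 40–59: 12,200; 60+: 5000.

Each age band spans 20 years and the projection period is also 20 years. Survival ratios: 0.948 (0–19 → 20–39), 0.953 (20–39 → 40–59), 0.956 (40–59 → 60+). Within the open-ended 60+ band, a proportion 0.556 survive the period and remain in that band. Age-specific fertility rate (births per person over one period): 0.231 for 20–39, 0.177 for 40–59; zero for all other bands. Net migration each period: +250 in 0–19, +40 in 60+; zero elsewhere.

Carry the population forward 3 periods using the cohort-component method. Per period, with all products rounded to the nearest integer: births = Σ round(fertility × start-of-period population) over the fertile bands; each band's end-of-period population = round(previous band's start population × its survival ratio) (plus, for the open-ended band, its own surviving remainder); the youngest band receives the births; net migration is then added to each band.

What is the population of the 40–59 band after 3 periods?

5495

— Period 1 —
Births: 15900 * 0.231 = 3673 ; 12200 * 0.177 = 2159 ⇒ total 5832
20–39: 17900 * 0.948 = 16969
40–59: 15900 * 0.953 = 15153
60+: 12200 * 0.956 + 5000 * 0.556 = 11663 + 2780 = 14443
Net migration: 0–19 + 250 → 6082; 60+ + 40 → 14483
Population now: 0–19=6082, 20–39=16969, 40–59=15153, 60+=14483
— Period 2 —
Births: 16969 * 0.231 = 3920 ; 15153 * 0.177 = 2682 ⇒ total 6602
20–39: 6082 * 0.948 = 5766
40–59: 16969 * 0.953 = 16171
60+: 15153 * 0.956 + 14483 * 0.556 = 14486 + 8053 = 22539
Net migration: 0–19 + 250 → 6852; 60+ + 40 → 22579
Population now: 0–19=6852, 20–39=5766, 40–59=16171, 60+=22579
— Period 3 —
Births: 5766 * 0.231 = 1332 ; 16171 * 0.177 = 2862 ⇒ total 4194
20–39: 6852 * 0.948 = 6496
40–59: 5766 * 0.953 = 5495
60+: 16171 * 0.956 + 22579 * 0.556 = 15459 + 12554 = 28013
Net migration: 0–19 + 250 → 4444; 60+ + 40 → 28053
Population now: 0–19=4444, 20–39=6496, 40–59=5495, 60+=28053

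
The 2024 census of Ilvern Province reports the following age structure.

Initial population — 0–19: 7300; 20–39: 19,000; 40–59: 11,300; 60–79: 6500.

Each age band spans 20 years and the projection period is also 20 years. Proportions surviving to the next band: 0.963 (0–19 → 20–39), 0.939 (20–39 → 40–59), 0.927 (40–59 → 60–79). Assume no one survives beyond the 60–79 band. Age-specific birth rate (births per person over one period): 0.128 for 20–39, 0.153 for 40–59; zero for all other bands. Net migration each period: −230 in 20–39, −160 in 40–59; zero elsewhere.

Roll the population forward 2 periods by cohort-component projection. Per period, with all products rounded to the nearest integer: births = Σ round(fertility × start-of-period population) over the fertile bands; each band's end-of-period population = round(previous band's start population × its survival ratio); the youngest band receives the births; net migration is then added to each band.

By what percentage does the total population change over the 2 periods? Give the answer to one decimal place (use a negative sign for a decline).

-32.0

— Period 1 —
Births: 19000 * 0.128 = 2432 ; 11300 * 0.153 = 1729 → 4161
20–39: 7300 * 0.963 = 7030
40–59: 19000 * 0.939 = 17841
60–79: 11300 * 0.927 = 10475
Net migration: 20–39 − 230 → 6800; 40–59 − 160 → 17681
Giving 4161 / 6800 / 17681 / 10475.
— Period 2 —
Births: 6800 * 0.128 = 870 ; 17681 * 0.153 = 2705 → 3575
20–39: 4161 * 0.963 = 4007
40–59: 6800 * 0.939 = 6385
60–79: 17681 * 0.927 = 16390
Net migration: 20–39 − 230 → 3777; 40–59 − 160 → 6225
Giving 3575 / 3777 / 6225 / 16390.
Total: 44100 → 29967; change = -14133; percentage change = -32.0%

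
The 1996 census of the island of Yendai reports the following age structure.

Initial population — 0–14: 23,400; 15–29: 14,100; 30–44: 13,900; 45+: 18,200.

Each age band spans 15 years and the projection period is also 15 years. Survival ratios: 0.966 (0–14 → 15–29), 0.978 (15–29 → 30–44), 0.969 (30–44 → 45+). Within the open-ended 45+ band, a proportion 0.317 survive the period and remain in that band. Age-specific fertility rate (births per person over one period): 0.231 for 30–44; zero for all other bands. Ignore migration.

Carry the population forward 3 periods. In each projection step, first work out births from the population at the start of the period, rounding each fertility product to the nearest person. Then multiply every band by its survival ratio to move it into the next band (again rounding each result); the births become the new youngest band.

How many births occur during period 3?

5107

(Bands numbered youngest = 1 to oldest = 4.)
— Period 1 —
Births: 13900 × 0.231 = 3211
Band 2: 23400 × 0.966 = 22604
Band 3: 14100 × 0.978 = 13790
Band 4: 13900 × 0.969 + 18200 × 0.317 = 13469 + 5769 = 19238
Population now: 0–14=3211, 15–29=22604, 30–44=13790, 45+=19238
— Period 2 —
Births: 13790 × 0.231 = 3185
Band 2: 3211 × 0.966 = 3102
Band 3: 22604 × 0.978 = 22107
Band 4: 13790 × 0.969 + 19238 × 0.317 = 13363 + 6098 = 19461
Population now: 0–14=3185, 15–29=3102, 30–44=22107, 45+=19461
— Period 3 —
Births: 22107 × 0.231 = 5107
Band 2: 3185 × 0.966 = 3077
Band 3: 3102 × 0.978 = 3034
Band 4: 22107 × 0.969 + 19461 × 0.317 = 21422 + 6169 = 27591
Population now: 0–14=5107, 15–29=3077, 30–44=3034, 45+=27591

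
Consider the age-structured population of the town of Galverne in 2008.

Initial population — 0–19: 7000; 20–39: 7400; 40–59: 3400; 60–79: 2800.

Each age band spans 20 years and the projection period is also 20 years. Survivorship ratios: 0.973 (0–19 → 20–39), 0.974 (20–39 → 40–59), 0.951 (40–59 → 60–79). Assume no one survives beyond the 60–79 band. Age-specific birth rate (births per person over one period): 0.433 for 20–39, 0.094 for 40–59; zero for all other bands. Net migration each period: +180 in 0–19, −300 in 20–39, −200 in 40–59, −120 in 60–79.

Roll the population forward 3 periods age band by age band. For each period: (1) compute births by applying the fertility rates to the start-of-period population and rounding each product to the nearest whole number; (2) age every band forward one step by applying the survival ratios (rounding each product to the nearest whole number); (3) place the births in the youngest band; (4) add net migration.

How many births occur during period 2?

3478

Let group 1 be 0–19 through group 4 = 60–79.
[period 1]
Births: 7400 × 0.433 = 3204  |  3400 × 0.094 = 320 → total 3524
Group 2: 7000 × 0.973 = 6811
Group 3: 7400 × 0.974 = 7208
Group 4: 3400 × 0.951 = 3233
Net migration: Group 1 + 180 → 3704; Group 2 − 300 → 6511; Group 3 − 200 → 7008; Group 4 − 120 → 3113
Giving 3704 / 6511 / 7008 / 3113.
[period 2]
Births: 6511 × 0.433 = 2819  |  7008 × 0.094 = 659 → total 3478
Group 2: 3704 × 0.973 = 3604
Group 3: 6511 × 0.974 = 6342
Group 4: 7008 × 0.951 = 6665
Net migration: Group 1 + 180 → 3658; Group 2 − 300 → 3304; Group 3 − 200 → 6142; Group 4 − 120 → 6545
Giving 3658 / 3304 / 6142 / 6545.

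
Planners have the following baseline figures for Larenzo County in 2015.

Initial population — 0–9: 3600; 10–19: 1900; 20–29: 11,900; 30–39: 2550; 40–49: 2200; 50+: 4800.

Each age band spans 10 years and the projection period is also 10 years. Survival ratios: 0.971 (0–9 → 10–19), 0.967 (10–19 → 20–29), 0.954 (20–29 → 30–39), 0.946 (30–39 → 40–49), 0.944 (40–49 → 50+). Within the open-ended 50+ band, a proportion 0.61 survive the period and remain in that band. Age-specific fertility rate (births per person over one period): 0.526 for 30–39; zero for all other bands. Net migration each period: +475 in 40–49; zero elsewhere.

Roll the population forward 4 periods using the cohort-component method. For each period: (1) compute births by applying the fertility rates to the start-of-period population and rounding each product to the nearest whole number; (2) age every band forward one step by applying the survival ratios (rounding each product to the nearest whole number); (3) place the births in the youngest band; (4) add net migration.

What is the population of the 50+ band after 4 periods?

After projecting period 1:
Births: 2550 × 0.526 = 1341
10–19: 3600 × 0.971 = 3496
20–29: 1900 × 0.967 = 1837
30–39: 11900 × 0.954 = 11353
40–49: 2550 × 0.946 = 2412
50+: 2200 × 0.944 + 4800 × 0.61 = 2077 + 2928 = 5005
Net migration: 40–49 + 475 → 2887
Population now: 0–9=1341, 10–19=3496, 20–29=1837, 30–39=11353, 40–49=2887, 50+=5005
After projecting period 2:
Births: 11353 × 0.526 = 5972
10–19: 1341 × 0.971 = 1302
20–29: 3496 × 0.967 = 3381
30–39: 1837 × 0.954 = 1752
40–49: 11353 × 0.946 = 10740
50+: 2887 × 0.944 + 5005 × 0.61 = 2725 + 3053 = 5778
Net migration: 40–49 + 475 → 11215
Population now: 0–9=5972, 10–19=1302, 20–29=3381, 30–39=1752, 40–49=11215, 50+=5778
After projecting period 3:
Births: 1752 × 0.526 = 922
10–19: 5972 × 0.971 = 5799
20–29: 1302 × 0.967 = 1259
30–39: 3381 × 0.954 = 3225
40–49: 1752 × 0.946 = 1657
50+: 11215 × 0.944 + 5778 × 0.61 = 10587 + 3525 = 14112
Net migration: 40–49 + 475 → 2132
Population now: 0–9=922, 10–19=5799, 20–29=1259, 30–39=3225, 40–49=2132, 50+=14112
After projecting period 4:
Births: 3225 × 0.526 = 1696
10–19: 922 × 0.971 = 895
20–29: 5799 × 0.967 = 5608
30–39: 1259 × 0.954 = 1201
40–49: 3225 × 0.946 = 3051
50+: 2132 × 0.944 + 14112 × 0.61 = 2013 + 8608 = 10621
Net migration: 40–49 + 475 → 3526
Population now: 0–9=1696, 10–19=895, 20–29=5608, 30–39=1201, 40–49=3526, 50+=10621

10621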